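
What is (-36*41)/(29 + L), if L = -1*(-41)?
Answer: -738/35 ≈ -21.086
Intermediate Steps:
L = 41
(-36*41)/(29 + L) = (-36*41)/(29 + 41) = -1476/70 = -1476*1/70 = -738/35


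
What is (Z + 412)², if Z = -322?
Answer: 8100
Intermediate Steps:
(Z + 412)² = (-322 + 412)² = 90² = 8100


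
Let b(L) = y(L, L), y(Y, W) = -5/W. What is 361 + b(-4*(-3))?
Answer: 4327/12 ≈ 360.58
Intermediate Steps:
b(L) = -5/L
361 + b(-4*(-3)) = 361 - 5/((-4*(-3))) = 361 - 5/12 = 4327/12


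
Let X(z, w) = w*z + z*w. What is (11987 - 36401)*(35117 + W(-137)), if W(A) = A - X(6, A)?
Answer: -894138336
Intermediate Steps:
X(z, w) = 2*w*z (X(z, w) = w*z + w*z = 2*w*z)
W(A) = -11*A (W(A) = A - 2*A*6 = A - 12*A = -11*A)
(11987 - 36401)*(35117 + W(-137)) = (11987 - 36401)*(35117 - 11*(-137)) = -24414*(35117 + 1507) = -24414*36624 = -894138336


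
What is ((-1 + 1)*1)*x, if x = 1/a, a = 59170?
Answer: 0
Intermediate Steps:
x = 1/59170 ≈ 1.6900e-5
((-1 + 1)*1)*x = ((-1 + 1)*1)*(1/59170) = (0*1)*(1/59170) = 0*(1/59170) = 0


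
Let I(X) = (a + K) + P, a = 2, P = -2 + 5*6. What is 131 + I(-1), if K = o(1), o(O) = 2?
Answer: 163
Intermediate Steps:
P = 28 (P = -2 + 30 = 28)
K = 2
I(X) = 32 (I(X) = (2 + 2) + 28 = 4 + 28 = 32)
131 + I(-1) = 131 + 32 = 163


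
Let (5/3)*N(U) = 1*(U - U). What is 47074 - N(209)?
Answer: 47074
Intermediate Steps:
N(U) = 0 (N(U) = 3*(1*(U - U))/5 = 3*(1*0)/5 = (3/5)*0 = 0)
47074 - N(209) = 47074 - 1*0 = 47074 + 0 = 47074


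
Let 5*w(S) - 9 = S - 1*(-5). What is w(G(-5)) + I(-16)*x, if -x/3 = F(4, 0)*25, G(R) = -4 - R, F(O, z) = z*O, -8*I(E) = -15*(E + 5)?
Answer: 3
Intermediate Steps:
I(E) = 75/8 + 15*E/8 (I(E) = -(-15)*(E + 5)/8 = -(-15)*(5 + E)/8 = -(-75 - 15*E)/8 = 75/8 + 15*E/8)
F(O, z) = O*z
x = 0 (x = -3*4*0*25 = -0*25 = -3*0 = 0)
w(S) = 14/5 + S/5 (w(S) = 9/5 + (S - 1*(-5))/5 = 9/5 + (S + 5)/5 = 9/5 + (5 + S)/5 = 9/5 + (1 + S/5) = 14/5 + S/5)
w(G(-5)) + I(-16)*x = (14/5 + (-4 - 1*(-5))/5) + (75/8 + (15/8)*(-16))*0 = (14/5 + (-4 + 5)/5) + (75/8 - 30)*0 = (14/5 + (1/5)*1) - 165/8*0 = (14/5 + 1/5) + 0 = 3 + 0 = 3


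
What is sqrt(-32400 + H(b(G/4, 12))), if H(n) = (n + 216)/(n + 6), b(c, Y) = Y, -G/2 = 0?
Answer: I*sqrt(291486)/3 ≈ 179.96*I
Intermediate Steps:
G = 0 (G = -2*0 = 0)
H(n) = (216 + n)/(6 + n)
sqrt(-32400 + H(b(G/4, 12))) = sqrt(-32400 + (216 + 12)/(6 + 12)) = sqrt(-32400 + 228/18) = sqrt(-32400 + (1/18)*228) = sqrt(-32400 + 38/3) = sqrt(-97162/3) = I*sqrt(291486)/3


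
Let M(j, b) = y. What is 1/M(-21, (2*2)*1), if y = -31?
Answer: -1/31 ≈ -0.032258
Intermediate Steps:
M(j, b) = -31
1/M(-21, (2*2)*1) = 1/(-31) = -1/31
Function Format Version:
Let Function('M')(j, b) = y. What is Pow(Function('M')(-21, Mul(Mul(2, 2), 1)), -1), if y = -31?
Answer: Rational(-1, 31) ≈ -0.032258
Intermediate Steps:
Function('M')(j, b) = -31
Pow(Function('M')(-21, Mul(Mul(2, 2), 1)), -1) = Pow(-31, -1) = Rational(-1, 31)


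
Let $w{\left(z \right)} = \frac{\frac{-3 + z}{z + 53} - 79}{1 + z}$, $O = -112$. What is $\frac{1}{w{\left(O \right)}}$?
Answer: $\frac{6549}{4546} \approx 1.4406$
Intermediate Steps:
$w{\left(z \right)} = \frac{-79 + \frac{-3 + z}{53 + z}}{1 + z}$ ($w{\left(z \right)} = \frac{\frac{-3 + z}{53 + z} - 79}{1 + z} = \frac{-79 + \frac{-3 + z}{53 + z}}{1 + z}$)
$\frac{1}{w{\left(O \right)}} = \frac{1}{2 \frac{1}{53 + \left(-112\right)^{2} + 54 \left(-112\right)} \left(-2095 - -4368\right)} = \frac{1}{2 \frac{1}{53 + 12544 - 6048} \left(-2095 + 4368\right)} = \frac{1}{2 \cdot \frac{1}{6549} \cdot 2273} = \frac{1}{\frac{4546}{6549}} = \frac{6549}{4546}$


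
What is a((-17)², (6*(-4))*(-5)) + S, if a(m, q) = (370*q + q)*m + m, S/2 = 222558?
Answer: 13311685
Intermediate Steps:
S = 445116 (S = 2*222558 = 445116)
a(m, q) = m + 371*m*q (a(m, q) = (371*q)*m + m = 371*m*q + m = m + 371*m*q)
a((-17)², (6*(-4))*(-5)) + S = (-17)²*(1 + 371*((6*(-4))*(-5))) + 445116 = 289*(1 + 371*(-24*(-5))) + 445116 = 289*(1 + 371*120) + 445116 = 289*(1 + 44520) + 445116 = 289*44521 + 445116 = 12866569 + 445116 = 13311685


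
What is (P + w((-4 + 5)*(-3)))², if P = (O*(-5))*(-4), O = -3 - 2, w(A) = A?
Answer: 10609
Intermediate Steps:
O = -5
P = -100 (P = -5*(-5)*(-4) = 25*(-4) = -100)
(P + w((-4 + 5)*(-3)))² = (-100 + (-4 + 5)*(-3))² = (-100 + 1*(-3))² = (-100 - 3)² = (-103)² = 10609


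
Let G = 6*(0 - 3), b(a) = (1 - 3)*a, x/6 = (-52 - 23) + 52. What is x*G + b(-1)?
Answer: 2486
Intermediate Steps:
x = -138 (x = 6*((-52 - 23) + 52) = 6*(-75 + 52) = 6*(-23) = -138)
b(a) = -2*a
G = -18 (G = 6*(-3) = -18)
x*G + b(-1) = -138*(-18) - 2*(-1) = 2484 + 2 = 2486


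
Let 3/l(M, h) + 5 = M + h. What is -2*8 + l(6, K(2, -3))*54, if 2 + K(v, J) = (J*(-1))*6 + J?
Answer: -31/7 ≈ -4.4286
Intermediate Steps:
K(v, J) = -2 - 5*J (K(v, J) = -2 + ((J*(-1))*6 + J) = -2 + (-J*6 + J) = -2 + (-6*J + J) = -2 - 5*J)
l(M, h) = 3/(-5 + M + h) (l(M, h) = 3/(-5 + (M + h)) = 3/(-5 + M + h))
-2*8 + l(6, K(2, -3))*54 = -2*8 + (3/(-5 + 6 + (-2 - 5*(-3))))*54 = -16 + (3/(-5 + 6 + (-2 + 15)))*54 = -16 + (3/(-5 + 6 + 13))*54 = -16 + (3/14)*54 = -16 + 81/7 = -31/7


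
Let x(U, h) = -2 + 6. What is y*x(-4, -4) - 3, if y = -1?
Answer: -7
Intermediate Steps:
x(U, h) = 4
y*x(-4, -4) - 3 = -1*4 - 3 = -4 - 3 = -7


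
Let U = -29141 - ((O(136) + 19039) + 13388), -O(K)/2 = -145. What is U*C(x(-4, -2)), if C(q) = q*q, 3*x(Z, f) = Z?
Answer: -989728/9 ≈ -1.0997e+5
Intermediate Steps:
x(Z, f) = Z/3
O(K) = 290 (O(K) = -2*(-145) = 290)
C(q) = q²
U = -61858 (U = -29141 - ((290 + 19039) + 13388) = -29141 - (19329 + 13388) = -29141 - 1*32717 = -29141 - 32717 = -61858)
U*C(x(-4, -2)) = -61858*((⅓)*(-4))² = -61858*(-4/3)² = -61858*16/9 = -989728/9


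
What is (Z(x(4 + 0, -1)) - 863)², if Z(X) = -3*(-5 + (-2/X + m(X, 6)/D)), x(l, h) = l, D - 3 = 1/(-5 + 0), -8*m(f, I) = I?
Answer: 2242874881/3136 ≈ 7.1520e+5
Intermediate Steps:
m(f, I) = -I/8
D = 14/5 (D = 3 + 1/(-5 + 0) = 3 + 1/(-5) = 3 - ⅕ = 14/5 ≈ 2.8000)
Z(X) = 885/56 + 6/X (Z(X) = -3*(-5 + (-2/X + (-⅛*6)/(14/5))) = -3*(-5 + (-2/X - ¾*5/14)) = -3*(-5 + (-2/X - 15/56)) = -3*(-5 + (-15/56 - 2/X)) = -3*(-295/56 - 2/X) = 885/56 + 6/X)
(Z(x(4 + 0, -1)) - 863)² = ((885/56 + 6/(4 + 0)) - 863)² = ((885/56 + 6/4) - 863)² = ((885/56 + 6*(¼)) - 863)² = ((885/56 + 3/2) - 863)² = (969/56 - 863)² = (-47359/56)² = 2242874881/3136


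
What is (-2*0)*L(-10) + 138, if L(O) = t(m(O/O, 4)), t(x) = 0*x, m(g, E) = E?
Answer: 138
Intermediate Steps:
t(x) = 0
L(O) = 0
(-2*0)*L(-10) + 138 = -2*0*0 + 138 = 0*0 + 138 = 0 + 138 = 138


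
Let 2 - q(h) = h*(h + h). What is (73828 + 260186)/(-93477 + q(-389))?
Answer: -111338/132039 ≈ -0.84322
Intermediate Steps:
q(h) = 2 - 2*h² (q(h) = 2 - h*(h + h) = 2 - h*2*h = 2 - 2*h²)
(73828 + 260186)/(-93477 + q(-389)) = (73828 + 260186)/(-93477 + (2 - 2*(-389)²)) = 334014/(-93477 + (2 - 2*151321)) = 334014/(-93477 + (2 - 302642)) = 334014/(-93477 - 302640) = 334014/(-396117) = 334014*(-1/396117) = -111338/132039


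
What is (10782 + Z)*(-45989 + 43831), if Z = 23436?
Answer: -73842444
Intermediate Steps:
(10782 + Z)*(-45989 + 43831) = (10782 + 23436)*(-45989 + 43831) = 34218*(-2158) = -73842444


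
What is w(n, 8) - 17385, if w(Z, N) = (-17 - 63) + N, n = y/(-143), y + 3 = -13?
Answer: -17457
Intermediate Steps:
y = -16 (y = -3 - 13 = -16)
n = 16/143 (n = -16/(-143) = -16*(-1/143) = 16/143 ≈ 0.11189)
w(Z, N) = -80 + N
w(n, 8) - 17385 = (-80 + 8) - 17385 = -72 - 17385 = -17457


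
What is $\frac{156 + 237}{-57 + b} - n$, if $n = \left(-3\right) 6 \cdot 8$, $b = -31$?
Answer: $\frac{12279}{88} \approx 139.53$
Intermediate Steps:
$n = -144$ ($n = \left(-18\right) 8 = -144$)
$\frac{156 + 237}{-57 + b} - n = \frac{156 + 237}{-57 - 31} - -144 = \frac{393}{-88} + 144 = 393 \left(- \frac{1}{88}\right) + 144 = - \frac{393}{88} + 144 = \frac{12279}{88}$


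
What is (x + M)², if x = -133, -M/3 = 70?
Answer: 117649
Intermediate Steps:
M = -210 (M = -3*70 = -210)
(x + M)² = (-133 - 210)² = (-343)² = 117649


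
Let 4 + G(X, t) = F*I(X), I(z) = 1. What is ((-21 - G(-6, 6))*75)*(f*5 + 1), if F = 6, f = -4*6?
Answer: 205275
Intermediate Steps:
f = -24
G(X, t) = 2 (G(X, t) = -4 + 6*1 = -4 + 6 = 2)
((-21 - G(-6, 6))*75)*(f*5 + 1) = ((-21 - 1*2)*75)*(-24*5 + 1) = ((-21 - 2)*75)*(-120 + 1) = -23*75*(-119) = -1725*(-119) = 205275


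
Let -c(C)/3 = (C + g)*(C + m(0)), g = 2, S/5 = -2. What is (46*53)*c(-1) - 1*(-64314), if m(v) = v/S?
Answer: 71628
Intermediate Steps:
S = -10 (S = 5*(-2) = -10)
m(v) = -v/10 (m(v) = v/(-10) = v*(-1/10) = -v/10)
c(C) = -3*C*(2 + C) (c(C) = -3*(C + 2)*(C - 1/10*0) = -3*(2 + C)*(C + 0) = -3*(2 + C)*C = -3*C*(2 + C))
(46*53)*c(-1) - 1*(-64314) = (46*53)*(3*(-1)*(-2 - 1*(-1))) - 1*(-64314) = 2438*(3*(-1)*(-2 + 1)) + 64314 = 2438*(3*(-1)*(-1)) + 64314 = 2438*3 + 64314 = 7314 + 64314 = 71628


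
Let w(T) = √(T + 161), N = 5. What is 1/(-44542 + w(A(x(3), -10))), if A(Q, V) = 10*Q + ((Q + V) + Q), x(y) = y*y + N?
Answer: -44542/1983989445 - √319/1983989445 ≈ -2.2460e-5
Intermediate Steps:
x(y) = 5 + y² (x(y) = y*y + 5 = y² + 5 = 5 + y²)
A(Q, V) = V + 12*Q (A(Q, V) = 10*Q + (V + 2*Q) = V + 12*Q)
w(T) = √(161 + T)
1/(-44542 + w(A(x(3), -10))) = 1/(-44542 + √(161 + (-10 + 12*(5 + 3²)))) = 1/(-44542 + √(161 + (-10 + 12*(5 + 9)))) = 1/(-44542 + √(161 + (-10 + 12*14))) = 1/(-44542 + √(161 + (-10 + 168))) = 1/(-44542 + √(161 + 158)) = 1/(-44542 + √319)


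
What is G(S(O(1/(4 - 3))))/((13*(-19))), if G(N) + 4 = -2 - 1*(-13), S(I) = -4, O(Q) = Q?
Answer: -7/247 ≈ -0.028340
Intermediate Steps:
G(N) = 7 (G(N) = -4 + (-2 - 1*(-13)) = -4 + (-2 + 13) = -4 + 11 = 7)
G(S(O(1/(4 - 3))))/((13*(-19))) = 7/((13*(-19))) = 7/(-247) = 7*(-1/247) = -7/247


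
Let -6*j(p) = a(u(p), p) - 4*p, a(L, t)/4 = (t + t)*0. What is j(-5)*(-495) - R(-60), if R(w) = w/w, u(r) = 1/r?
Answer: 1649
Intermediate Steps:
a(L, t) = 0 (a(L, t) = 4*((t + t)*0) = 4*((2*t)*0) = 4*0 = 0)
R(w) = 1
j(p) = 2*p/3 (j(p) = -(0 - 4*p)/6 = -(-2)*p/3 = 2*p/3)
j(-5)*(-495) - R(-60) = ((2/3)*(-5))*(-495) - 1*1 = -10/3*(-495) - 1 = 1650 - 1 = 1649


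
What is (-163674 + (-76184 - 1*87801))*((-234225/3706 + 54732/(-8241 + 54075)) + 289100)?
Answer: -2681136708481737863/28310134 ≈ -9.4706e+10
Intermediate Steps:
(-163674 + (-76184 - 1*87801))*((-234225/3706 + 54732/(-8241 + 54075)) + 289100) = (-163674 + (-76184 - 87801))*((-234225*1/3706 + 54732/45834) + 289100) = (-163674 - 163985)*((-234225/3706 + 54732*(1/45834)) + 289100) = -327659*((-234225/3706 + 9122/7639) + 289100) = -327659*(-1755438643/28310134 + 289100) = -327659*8182704300757/28310134 = -2681136708481737863/28310134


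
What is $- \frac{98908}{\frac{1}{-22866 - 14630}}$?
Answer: $3708654368$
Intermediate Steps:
$- \frac{98908}{\frac{1}{-22866 - 14630}} = - \frac{98908}{\frac{1}{-37496}} = - \frac{98908}{- \frac{1}{37496}} = \left(-98908\right) \left(-37496\right) = 3708654368$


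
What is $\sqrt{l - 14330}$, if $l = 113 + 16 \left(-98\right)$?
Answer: $i \sqrt{15785} \approx 125.64 i$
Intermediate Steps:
$l = -1455$ ($l = 113 - 1568 = -1455$)
$\sqrt{l - 14330} = \sqrt{-1455 - 14330} = \sqrt{-15785} = i \sqrt{15785}$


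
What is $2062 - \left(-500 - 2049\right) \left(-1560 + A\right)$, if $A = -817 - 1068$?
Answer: $-8779243$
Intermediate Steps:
$A = -1885$ ($A = -817 - 1068 = -1885$)
$2062 - \left(-500 - 2049\right) \left(-1560 + A\right) = 2062 - \left(-500 - 2049\right) \left(-1560 - 1885\right) = 2062 - \left(-2549\right) \left(-3445\right) = 2062 - 8781305 = -8779243$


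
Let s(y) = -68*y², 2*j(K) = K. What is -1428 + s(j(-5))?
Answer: -1853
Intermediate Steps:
j(K) = K/2
-1428 + s(j(-5)) = -1428 - 68*((½)*(-5))² = -1428 - 68*(-5/2)² = -1428 - 68*25/4 = -1428 - 425 = -1853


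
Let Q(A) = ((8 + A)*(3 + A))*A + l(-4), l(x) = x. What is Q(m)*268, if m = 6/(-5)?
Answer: -626048/125 ≈ -5008.4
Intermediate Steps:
m = -6/5 (m = 6*(-1/5) = -6/5 ≈ -1.2000)
Q(A) = -4 + A*(3 + A)*(8 + A) (Q(A) = ((8 + A)*(3 + A))*A - 4 = ((3 + A)*(8 + A))*A - 4 = A*(3 + A)*(8 + A) - 4 = -4 + A*(3 + A)*(8 + A))
Q(m)*268 = (-4 + (-6/5)**3 + 11*(-6/5)**2 + 24*(-6/5))*268 = (-4 - 216/125 + 11*(36/25) - 144/5)*268 = (-4 - 216/125 + 396/25 - 144/5)*268 = -2336/125*268 = -626048/125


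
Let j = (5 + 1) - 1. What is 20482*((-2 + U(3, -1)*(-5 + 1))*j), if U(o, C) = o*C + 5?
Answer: -1024100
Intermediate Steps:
U(o, C) = 5 + C*o (U(o, C) = C*o + 5 = 5 + C*o)
j = 5 (j = 6 - 1 = 5)
20482*((-2 + U(3, -1)*(-5 + 1))*j) = 20482*((-2 + (5 - 1*3)*(-5 + 1))*5) = 20482*((-2 + (5 - 3)*(-4))*5) = 20482*((-2 + 2*(-4))*5) = 20482*((-2 - 8)*5) = 20482*(-10*5) = 20482*(-50) = -1024100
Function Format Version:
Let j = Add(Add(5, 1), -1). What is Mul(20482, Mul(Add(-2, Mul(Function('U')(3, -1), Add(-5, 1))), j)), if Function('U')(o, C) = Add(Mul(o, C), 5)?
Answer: -1024100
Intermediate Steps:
Function('U')(o, C) = Add(5, Mul(C, o)) (Function('U')(o, C) = Add(Mul(C, o), 5) = Add(5, Mul(C, o)))
j = 5 (j = Add(6, -1) = 5)
Mul(20482, Mul(Add(-2, Mul(Function('U')(3, -1), Add(-5, 1))), j)) = Mul(20482, Mul(Add(-2, Mul(Add(5, Mul(-1, 3)), Add(-5, 1))), 5)) = Mul(20482, Mul(Add(-2, Mul(Add(5, -3), -4)), 5)) = Mul(20482, Mul(Add(-2, Mul(2, -4)), 5)) = Mul(20482, Mul(Add(-2, -8), 5)) = Mul(20482, Mul(-10, 5)) = Mul(20482, -50) = -1024100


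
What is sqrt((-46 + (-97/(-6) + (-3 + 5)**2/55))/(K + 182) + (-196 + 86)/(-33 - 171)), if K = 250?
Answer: sqrt(2131506410)/67320 ≈ 0.68580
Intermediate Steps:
sqrt((-46 + (-97/(-6) + (-3 + 5)**2/55))/(K + 182) + (-196 + 86)/(-33 - 171)) = sqrt((-46 + (-97/(-6) + (-3 + 5)**2/55))/(250 + 182) + (-196 + 86)/(-33 - 171)) = sqrt((-46 + (-97*(-1/6) + 2**2*(1/55)))/432 - 110/(-204)) = sqrt((-46 + (97/6 + 4*(1/55)))*(1/432) - 110*(-1/204)) = sqrt((-46 + (97/6 + 4/55))*(1/432) + 55/102) = sqrt((-46 + 5359/330)*(1/432) + 55/102) = sqrt(-9821/330*1/432 + 55/102) = sqrt(-9821/142560 + 55/102) = sqrt(1139843/2423520) = sqrt(2131506410)/67320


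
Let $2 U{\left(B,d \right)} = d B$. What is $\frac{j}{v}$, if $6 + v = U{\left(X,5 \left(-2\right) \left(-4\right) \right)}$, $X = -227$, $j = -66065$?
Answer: $\frac{66065}{4546} \approx 14.533$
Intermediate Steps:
$U{\left(B,d \right)} = \frac{B d}{2}$ ($U{\left(B,d \right)} = \frac{d B}{2} = \frac{B d}{2}$)
$v = -4546$ ($v = -6 + \frac{1}{2} \left(-227\right) 5 \left(-2\right) \left(-4\right) = -6 + \frac{1}{2} \left(-227\right) \left(\left(-10\right) \left(-4\right)\right) = -6 + \frac{1}{2} \left(-227\right) 40 = -6 - 4540 = -4546$)
$\frac{j}{v} = - \frac{66065}{-4546} = \left(-66065\right) \left(- \frac{1}{4546}\right) = \frac{66065}{4546}$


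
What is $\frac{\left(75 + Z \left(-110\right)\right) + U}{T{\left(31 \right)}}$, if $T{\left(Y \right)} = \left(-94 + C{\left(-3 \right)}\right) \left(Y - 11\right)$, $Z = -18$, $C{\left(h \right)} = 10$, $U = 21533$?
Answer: $- \frac{5897}{420} \approx -14.04$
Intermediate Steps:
$T{\left(Y \right)} = 924 - 84 Y$ ($T{\left(Y \right)} = \left(-94 + 10\right) \left(Y - 11\right) = - 84 \left(-11 + Y\right) = 924 - 84 Y$)
$\frac{\left(75 + Z \left(-110\right)\right) + U}{T{\left(31 \right)}} = \frac{\left(75 - -1980\right) + 21533}{924 - 2604} = \frac{\left(75 + 1980\right) + 21533}{924 - 2604} = \frac{2055 + 21533}{-1680} = 23588 \left(- \frac{1}{1680}\right) = - \frac{5897}{420}$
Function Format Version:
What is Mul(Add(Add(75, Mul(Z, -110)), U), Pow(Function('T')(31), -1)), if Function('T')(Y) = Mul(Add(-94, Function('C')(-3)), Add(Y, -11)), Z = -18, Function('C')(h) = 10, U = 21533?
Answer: Rational(-5897, 420) ≈ -14.040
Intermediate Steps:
Function('T')(Y) = Add(924, Mul(-84, Y)) (Function('T')(Y) = Mul(Add(-94, 10), Add(Y, -11)) = Mul(-84, Add(-11, Y)) = Add(924, Mul(-84, Y)))
Mul(Add(Add(75, Mul(Z, -110)), U), Pow(Function('T')(31), -1)) = Mul(Add(Add(75, Mul(-18, -110)), 21533), Pow(Add(924, Mul(-84, 31)), -1)) = Mul(Add(Add(75, 1980), 21533), Pow(Add(924, -2604), -1)) = Mul(Add(2055, 21533), Pow(-1680, -1)) = Mul(23588, Rational(-1, 1680)) = Rational(-5897, 420)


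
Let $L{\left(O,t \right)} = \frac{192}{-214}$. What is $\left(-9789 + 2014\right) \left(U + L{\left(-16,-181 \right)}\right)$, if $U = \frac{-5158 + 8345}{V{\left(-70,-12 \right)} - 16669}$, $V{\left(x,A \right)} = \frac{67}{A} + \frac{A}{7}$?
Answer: $\frac{1268276815500}{149886563} \approx 8461.6$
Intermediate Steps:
$V{\left(x,A \right)} = \frac{67}{A} + \frac{A}{7}$ ($V{\left(x,A \right)} = \frac{67}{A} + A \frac{1}{7} = \frac{67}{A} + \frac{A}{7}$)
$L{\left(O,t \right)} = - \frac{96}{107}$ ($L{\left(O,t \right)} = 192 \left(- \frac{1}{214}\right) = - \frac{96}{107}$)
$U = - \frac{267708}{1400809}$ ($U = \frac{-5158 + 8345}{\left(\frac{67}{-12} + \frac{1}{7} \left(-12\right)\right) - 16669} = \frac{3187}{\left(67 \left(- \frac{1}{12}\right) - \frac{12}{7}\right) - 16669} = \frac{3187}{\left(- \frac{67}{12} - \frac{12}{7}\right) - 16669} = \frac{3187}{- \frac{613}{84} - 16669} = \frac{3187}{- \frac{1400809}{84}} = 3187 \left(- \frac{84}{1400809}\right) = - \frac{267708}{1400809} \approx -0.19111$)
$\left(-9789 + 2014\right) \left(U + L{\left(-16,-181 \right)}\right) = \left(-9789 + 2014\right) \left(- \frac{267708}{1400809} - \frac{96}{107}\right) = \left(-7775\right) \left(- \frac{163122420}{149886563}\right) = \frac{1268276815500}{149886563}$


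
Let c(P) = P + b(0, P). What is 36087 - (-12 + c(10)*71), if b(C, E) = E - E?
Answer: 35389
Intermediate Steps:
b(C, E) = 0
c(P) = P (c(P) = P + 0 = P)
36087 - (-12 + c(10)*71) = 36087 - (-12 + 10*71) = 36087 - (-12 + 710) = 36087 - 1*698 = 36087 - 698 = 35389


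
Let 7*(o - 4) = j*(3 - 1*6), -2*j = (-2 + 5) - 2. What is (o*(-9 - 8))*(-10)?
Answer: 5015/7 ≈ 716.43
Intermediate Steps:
j = -½ (j = -((-2 + 5) - 2)/2 = -(3 - 2)/2 = -½*1 = -½ ≈ -0.50000)
o = 59/14 (o = 4 + (-(3 - 1*6)/2)/7 = 4 + (-(3 - 6)/2)/7 = 4 + (-½*(-3))/7 = 4 + (⅐)*(3/2) = 4 + 3/14 = 59/14 ≈ 4.2143)
(o*(-9 - 8))*(-10) = (59*(-9 - 8)/14)*(-10) = ((59/14)*(-17))*(-10) = -1003/14*(-10) = 5015/7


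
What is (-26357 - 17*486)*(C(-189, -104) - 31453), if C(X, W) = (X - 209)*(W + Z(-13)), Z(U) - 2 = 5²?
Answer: 27937533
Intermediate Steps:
Z(U) = 27 (Z(U) = 2 + 5² = 2 + 25 = 27)
C(X, W) = (-209 + X)*(27 + W) (C(X, W) = (X - 209)*(W + 27) = (-209 + X)*(27 + W))
(-26357 - 17*486)*(C(-189, -104) - 31453) = (-26357 - 17*486)*((-5643 - 209*(-104) + 27*(-189) - 104*(-189)) - 31453) = (-26357 - 8262)*((-5643 + 21736 - 5103 + 19656) - 31453) = -34619*(30646 - 31453) = -34619*(-807) = 27937533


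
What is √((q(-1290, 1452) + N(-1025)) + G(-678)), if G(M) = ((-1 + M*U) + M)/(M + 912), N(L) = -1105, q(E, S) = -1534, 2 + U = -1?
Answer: I*√16020446/78 ≈ 51.315*I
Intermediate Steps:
U = -3 (U = -2 - 1 = -3)
G(M) = (-1 - 2*M)/(912 + M) (G(M) = ((-1 + M*(-3)) + M)/(M + 912) = ((-1 - 3*M) + M)/(912 + M) = (-1 - 2*M)/(912 + M))
√((q(-1290, 1452) + N(-1025)) + G(-678)) = √((-1534 - 1105) + (-1 - 2*(-678))/(912 - 678)) = √(-2639 + (-1 + 1356)/234) = √(-2639 + (1/234)*1355) = √(-2639 + 1355/234) = √(-616171/234) = I*√16020446/78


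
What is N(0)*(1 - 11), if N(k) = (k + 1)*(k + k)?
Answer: 0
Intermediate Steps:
N(k) = 2*k*(1 + k) (N(k) = (1 + k)*(2*k) = 2*k*(1 + k))
N(0)*(1 - 11) = (2*0*(1 + 0))*(1 - 11) = (2*0*1)*(-10) = 0*(-10) = 0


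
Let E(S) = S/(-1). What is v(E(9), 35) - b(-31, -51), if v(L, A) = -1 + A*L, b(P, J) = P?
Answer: -285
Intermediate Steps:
E(S) = -S (E(S) = S*(-1) = -S)
v(E(9), 35) - b(-31, -51) = (-1 + 35*(-1*9)) - 1*(-31) = (-1 + 35*(-9)) + 31 = (-1 - 315) + 31 = -316 + 31 = -285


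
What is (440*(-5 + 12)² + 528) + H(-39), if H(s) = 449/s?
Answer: 860983/39 ≈ 22077.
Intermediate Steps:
(440*(-5 + 12)² + 528) + H(-39) = (440*(-5 + 12)² + 528) + 449/(-39) = (440*7² + 528) + 449*(-1/39) = (440*49 + 528) - 449/39 = (21560 + 528) - 449/39 = 22088 - 449/39 = 860983/39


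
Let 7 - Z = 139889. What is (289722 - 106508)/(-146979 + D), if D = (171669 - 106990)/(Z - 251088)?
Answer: -71631177580/57464444309 ≈ -1.2465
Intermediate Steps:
Z = -139882 (Z = 7 - 1*139889 = 7 - 139889 = -139882)
D = -64679/390970 (D = (171669 - 106990)/(-139882 - 251088) = 64679/(-390970) = 64679*(-1/390970) = -64679/390970 ≈ -0.16543)
(289722 - 106508)/(-146979 + D) = (289722 - 106508)/(-146979 - 64679/390970) = 183214/(-57464444309/390970) = 183214*(-390970/57464444309) = -71631177580/57464444309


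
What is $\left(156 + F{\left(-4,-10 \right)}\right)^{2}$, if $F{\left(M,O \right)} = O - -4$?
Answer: $22500$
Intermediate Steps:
$F{\left(M,O \right)} = 4 + O$ ($F{\left(M,O \right)} = O + 4 = 4 + O$)
$\left(156 + F{\left(-4,-10 \right)}\right)^{2} = \left(156 + \left(4 - 10\right)\right)^{2} = \left(156 - 6\right)^{2} = 150^{2} = 22500$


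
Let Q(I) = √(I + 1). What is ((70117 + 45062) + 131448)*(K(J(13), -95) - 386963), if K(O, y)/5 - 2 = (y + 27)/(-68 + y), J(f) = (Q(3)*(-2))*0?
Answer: -15555504524373/163 ≈ -9.5432e+10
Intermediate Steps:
Q(I) = √(1 + I)
J(f) = 0 (J(f) = (√(1 + 3)*(-2))*0 = (√4*(-2))*0 = (2*(-2))*0 = -4*0 = 0)
K(O, y) = 10 + 5*(27 + y)/(-68 + y) (K(O, y) = 10 + 5*((y + 27)/(-68 + y)) = 10 + 5*((27 + y)/(-68 + y)) = 10 + 5*(27 + y)/(-68 + y))
((70117 + 45062) + 131448)*(K(J(13), -95) - 386963) = ((70117 + 45062) + 131448)*(5*(-109 + 3*(-95))/(-68 - 95) - 386963) = (115179 + 131448)*(5*(-109 - 285)/(-163) - 386963) = 246627*(5*(-1/163)*(-394) - 386963) = 246627*(1970/163 - 386963) = 246627*(-63072999/163) = -15555504524373/163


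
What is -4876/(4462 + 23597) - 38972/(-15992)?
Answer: 253884589/112179882 ≈ 2.2632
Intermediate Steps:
-4876/(4462 + 23597) - 38972/(-15992) = -4876/28059 - 38972*(-1/15992) = -4876*1/28059 + 9743/3998 = -4876/28059 + 9743/3998 = 253884589/112179882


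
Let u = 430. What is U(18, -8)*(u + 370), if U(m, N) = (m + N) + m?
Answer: 22400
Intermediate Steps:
U(m, N) = N + 2*m (U(m, N) = (N + m) + m = N + 2*m)
U(18, -8)*(u + 370) = (-8 + 2*18)*(430 + 370) = (-8 + 36)*800 = 28*800 = 22400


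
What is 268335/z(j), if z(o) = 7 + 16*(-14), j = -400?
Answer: -268335/217 ≈ -1236.6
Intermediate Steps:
z(o) = -217 (z(o) = 7 - 224 = -217)
268335/z(j) = 268335/(-217) = 268335*(-1/217) = -268335/217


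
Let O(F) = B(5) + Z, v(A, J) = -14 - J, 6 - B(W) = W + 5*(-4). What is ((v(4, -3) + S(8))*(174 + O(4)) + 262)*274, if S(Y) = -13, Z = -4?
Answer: -1184228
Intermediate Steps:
B(W) = 26 - W (B(W) = 6 - (W + 5*(-4)) = 6 - (W - 20) = 6 - (-20 + W) = 6 + (20 - W) = 26 - W)
O(F) = 17 (O(F) = (26 - 1*5) - 4 = (26 - 5) - 4 = 21 - 4 = 17)
((v(4, -3) + S(8))*(174 + O(4)) + 262)*274 = (((-14 - 1*(-3)) - 13)*(174 + 17) + 262)*274 = (((-14 + 3) - 13)*191 + 262)*274 = ((-11 - 13)*191 + 262)*274 = (-24*191 + 262)*274 = (-4584 + 262)*274 = -4322*274 = -1184228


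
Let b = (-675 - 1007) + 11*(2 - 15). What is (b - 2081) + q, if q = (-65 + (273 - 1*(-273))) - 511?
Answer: -3936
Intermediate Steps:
b = -1825 (b = -1682 + 11*(-13) = -1682 - 143 = -1825)
q = -30 (q = (-65 + (273 + 273)) - 511 = (-65 + 546) - 511 = 481 - 511 = -30)
(b - 2081) + q = (-1825 - 2081) - 30 = -3906 - 30 = -3936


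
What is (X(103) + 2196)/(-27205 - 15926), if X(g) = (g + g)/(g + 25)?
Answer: -140647/2760384 ≈ -0.050952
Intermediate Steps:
X(g) = 2*g/(25 + g) (X(g) = (2*g)/(25 + g) = 2*g/(25 + g))
(X(103) + 2196)/(-27205 - 15926) = (2*103/(25 + 103) + 2196)/(-27205 - 15926) = (2*103/128 + 2196)/(-43131) = (2*103*(1/128) + 2196)*(-1/43131) = (103/64 + 2196)*(-1/43131) = (140647/64)*(-1/43131) = -140647/2760384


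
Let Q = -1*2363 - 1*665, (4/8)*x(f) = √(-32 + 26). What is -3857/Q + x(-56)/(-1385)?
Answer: 3857/3028 - 2*I*√6/1385 ≈ 1.2738 - 0.0035372*I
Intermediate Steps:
x(f) = 2*I*√6 (x(f) = 2*√(-32 + 26) = 2*√(-6) = 2*(I*√6) = 2*I*√6)
Q = -3028 (Q = -2363 - 665 = -3028)
-3857/Q + x(-56)/(-1385) = -3857/(-3028) + (2*I*√6)/(-1385) = -3857*(-1/3028) + (2*I*√6)*(-1/1385) = 3857/3028 - 2*I*√6/1385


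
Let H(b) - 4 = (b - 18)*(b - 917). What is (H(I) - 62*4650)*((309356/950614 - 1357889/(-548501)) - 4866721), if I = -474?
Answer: -502535054048316522862696/260706364807 ≈ -1.9276e+12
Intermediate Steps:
H(b) = 4 + (-917 + b)*(-18 + b) (H(b) = 4 + (b - 18)*(b - 917) = 4 + (-18 + b)*(-917 + b) = 4 + (-917 + b)*(-18 + b))
(H(I) - 62*4650)*((309356/950614 - 1357889/(-548501)) - 4866721) = ((16510 + (-474)² - 935*(-474)) - 62*4650)*((309356/950614 - 1357889/(-548501)) - 4866721) = ((16510 + 224676 + 443190) - 288300)*((309356*(1/950614) - 1357889*(-1/548501)) - 4866721) = (684376 - 288300)*((154678/475307 + 1357889/548501) - 4866721) = 396076*(730255184601/260706364807 - 4866721) = 396076*(-1268784410184703246/260706364807) = -502535054048316522862696/260706364807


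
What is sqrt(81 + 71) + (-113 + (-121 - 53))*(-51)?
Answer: 14637 + 2*sqrt(38) ≈ 14649.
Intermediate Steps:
sqrt(81 + 71) + (-113 + (-121 - 53))*(-51) = sqrt(152) + (-113 - 174)*(-51) = 2*sqrt(38) - 287*(-51) = 2*sqrt(38) + 14637 = 14637 + 2*sqrt(38)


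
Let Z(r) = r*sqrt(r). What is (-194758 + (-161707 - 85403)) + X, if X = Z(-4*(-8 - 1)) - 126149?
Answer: -567801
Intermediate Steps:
Z(r) = r**(3/2)
X = -125933 (X = (-4*(-8 - 1))**(3/2) - 126149 = (-4*(-9))**(3/2) - 126149 = 36**(3/2) - 126149 = 216 - 126149 = -125933)
(-194758 + (-161707 - 85403)) + X = (-194758 + (-161707 - 85403)) - 125933 = (-194758 - 247110) - 125933 = -441868 - 125933 = -567801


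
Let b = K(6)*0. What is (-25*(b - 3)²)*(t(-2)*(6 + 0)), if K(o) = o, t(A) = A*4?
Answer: 10800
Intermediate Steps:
t(A) = 4*A
b = 0 (b = 6*0 = 0)
(-25*(b - 3)²)*(t(-2)*(6 + 0)) = (-25*(0 - 3)²)*((4*(-2))*(6 + 0)) = (-25*(-3)²)*(-8*6) = -25*9*(-48) = -225*(-48) = 10800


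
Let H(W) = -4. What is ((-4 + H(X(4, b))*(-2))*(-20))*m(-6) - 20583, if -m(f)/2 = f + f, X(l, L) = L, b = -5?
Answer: -22503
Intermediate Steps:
m(f) = -4*f (m(f) = -2*(f + f) = -4*f)
((-4 + H(X(4, b))*(-2))*(-20))*m(-6) - 20583 = ((-4 - 4*(-2))*(-20))*(-4*(-6)) - 20583 = ((-4 + 8)*(-20))*24 - 20583 = (4*(-20))*24 - 20583 = -80*24 - 20583 = -1920 - 20583 = -22503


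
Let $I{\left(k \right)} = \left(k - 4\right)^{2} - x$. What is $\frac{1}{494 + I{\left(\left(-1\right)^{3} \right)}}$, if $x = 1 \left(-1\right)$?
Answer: $\frac{1}{520} \approx 0.0019231$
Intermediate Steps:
$x = -1$
$I{\left(k \right)} = 1 + \left(-4 + k\right)^{2}$ ($I{\left(k \right)} = \left(k - 4\right)^{2} - -1 = \left(-4 + k\right)^{2} + 1 = 1 + \left(-4 + k\right)^{2}$)
$\frac{1}{494 + I{\left(\left(-1\right)^{3} \right)}} = \frac{1}{494 + \left(1 + \left(-4 + \left(-1\right)^{3}\right)^{2}\right)} = \frac{1}{494 + \left(1 + \left(-4 - 1\right)^{2}\right)} = \frac{1}{494 + \left(1 + \left(-5\right)^{2}\right)} = \frac{1}{494 + \left(1 + 25\right)} = \frac{1}{494 + 26} = \frac{1}{520}$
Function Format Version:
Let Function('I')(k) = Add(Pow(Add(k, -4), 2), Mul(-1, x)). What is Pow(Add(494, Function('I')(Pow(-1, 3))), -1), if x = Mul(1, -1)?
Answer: Rational(1, 520) ≈ 0.0019231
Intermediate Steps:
x = -1
Function('I')(k) = Add(1, Pow(Add(-4, k), 2)) (Function('I')(k) = Add(Pow(Add(k, -4), 2), Mul(-1, -1)) = Add(Pow(Add(-4, k), 2), 1) = Add(1, Pow(Add(-4, k), 2)))
Pow(Add(494, Function('I')(Pow(-1, 3))), -1) = Pow(Add(494, Add(1, Pow(Add(-4, Pow(-1, 3)), 2))), -1) = Pow(Add(494, Add(1, Pow(Add(-4, -1), 2))), -1) = Pow(Add(494, Add(1, Pow(-5, 2))), -1) = Pow(Add(494, Add(1, 25)), -1) = Pow(Add(494, 26), -1) = Pow(520, -1) = Rational(1, 520)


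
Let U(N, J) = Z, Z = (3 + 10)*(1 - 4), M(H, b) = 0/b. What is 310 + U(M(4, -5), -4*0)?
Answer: 271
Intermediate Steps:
M(H, b) = 0
Z = -39 (Z = 13*(-3) = -39)
U(N, J) = -39
310 + U(M(4, -5), -4*0) = 310 - 39 = 271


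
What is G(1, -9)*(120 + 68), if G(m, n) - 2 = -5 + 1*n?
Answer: -2256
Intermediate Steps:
G(m, n) = -3 + n (G(m, n) = 2 + (-5 + 1*n) = 2 + (-5 + n) = -3 + n)
G(1, -9)*(120 + 68) = (-3 - 9)*(120 + 68) = -12*188 = -2256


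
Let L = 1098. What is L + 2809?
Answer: 3907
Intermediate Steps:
L + 2809 = 1098 + 2809 = 3907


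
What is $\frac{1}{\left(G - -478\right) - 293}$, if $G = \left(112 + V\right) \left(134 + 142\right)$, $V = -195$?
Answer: $- \frac{1}{22723} \approx -4.4008 \cdot 10^{-5}$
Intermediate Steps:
$G = -22908$ ($G = \left(112 - 195\right) \left(134 + 142\right) = \left(-83\right) 276 = -22908$)
$\frac{1}{\left(G - -478\right) - 293} = \frac{1}{\left(-22908 - -478\right) - 293} = \frac{1}{\left(-22908 + 478\right) - 293} = \frac{1}{-22430 - 293} = \frac{1}{-22723} = - \frac{1}{22723}$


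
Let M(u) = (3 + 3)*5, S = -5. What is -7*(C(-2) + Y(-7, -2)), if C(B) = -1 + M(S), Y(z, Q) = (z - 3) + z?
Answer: -84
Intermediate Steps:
Y(z, Q) = -3 + 2*z (Y(z, Q) = (-3 + z) + z = -3 + 2*z)
M(u) = 30 (M(u) = 6*5 = 30)
C(B) = 29 (C(B) = -1 + 30 = 29)
-7*(C(-2) + Y(-7, -2)) = -7*(29 + (-3 + 2*(-7))) = -7*(29 + (-3 - 14)) = -7*(29 - 17) = -7*12 = -84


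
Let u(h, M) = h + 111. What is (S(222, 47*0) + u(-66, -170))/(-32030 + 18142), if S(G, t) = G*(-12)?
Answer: 2619/13888 ≈ 0.18858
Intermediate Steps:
u(h, M) = 111 + h
S(G, t) = -12*G
(S(222, 47*0) + u(-66, -170))/(-32030 + 18142) = (-12*222 + (111 - 66))/(-32030 + 18142) = (-2664 + 45)/(-13888) = -2619*(-1/13888) = 2619/13888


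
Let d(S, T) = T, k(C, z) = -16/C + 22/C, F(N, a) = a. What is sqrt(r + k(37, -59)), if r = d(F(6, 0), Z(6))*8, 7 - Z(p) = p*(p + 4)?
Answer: I*sqrt(580234)/37 ≈ 20.587*I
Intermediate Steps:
k(C, z) = 6/C
Z(p) = 7 - p*(4 + p) (Z(p) = 7 - p*(p + 4) = 7 - p*(4 + p))
r = -424 (r = (7 - 1*6**2 - 4*6)*8 = (7 - 1*36 - 24)*8 = (7 - 36 - 24)*8 = -53*8 = -424)
sqrt(r + k(37, -59)) = sqrt(-424 + 6/37) = sqrt(-15682/37) = I*sqrt(580234)/37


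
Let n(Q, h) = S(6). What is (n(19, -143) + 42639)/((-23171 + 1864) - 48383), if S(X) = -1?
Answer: -21319/34845 ≈ -0.61182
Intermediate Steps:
n(Q, h) = -1
(n(19, -143) + 42639)/((-23171 + 1864) - 48383) = (-1 + 42639)/((-23171 + 1864) - 48383) = 42638/(-21307 - 48383) = 42638/(-69690) = 42638*(-1/69690) = -21319/34845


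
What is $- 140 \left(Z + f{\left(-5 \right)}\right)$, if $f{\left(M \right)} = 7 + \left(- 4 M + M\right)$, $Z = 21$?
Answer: $-6020$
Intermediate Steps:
$f{\left(M \right)} = 7 - 3 M$
$- 140 \left(Z + f{\left(-5 \right)}\right) = - 140 \left(21 + \left(7 - -15\right)\right) = - 140 \left(21 + \left(7 + 15\right)\right) = - 140 \left(21 + 22\right) = \left(-140\right) 43 = -6020$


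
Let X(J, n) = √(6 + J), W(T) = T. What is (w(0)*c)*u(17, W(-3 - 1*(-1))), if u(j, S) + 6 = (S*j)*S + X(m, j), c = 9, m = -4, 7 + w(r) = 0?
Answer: -3906 - 63*√2 ≈ -3995.1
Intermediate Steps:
w(r) = -7 (w(r) = -7 + 0 = -7)
u(j, S) = -6 + √2 + j*S² (u(j, S) = -6 + ((S*j)*S + √(6 - 4)) = -6 + (j*S² + √2) = -6 + (√2 + j*S²) = -6 + √2 + j*S²)
(w(0)*c)*u(17, W(-3 - 1*(-1))) = (-7*9)*(-6 + √2 + 17*(-3 - 1*(-1))²) = -63*(-6 + √2 + 17*(-3 + 1)²) = -63*(-6 + √2 + 17*(-2)²) = -63*(-6 + √2 + 17*4) = -63*(-6 + √2 + 68) = -63*(62 + √2) = -3906 - 63*√2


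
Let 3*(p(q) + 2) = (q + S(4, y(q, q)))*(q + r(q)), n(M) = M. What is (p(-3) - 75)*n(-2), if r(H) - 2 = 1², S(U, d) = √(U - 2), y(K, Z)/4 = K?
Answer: 154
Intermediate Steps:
y(K, Z) = 4*K
S(U, d) = √(-2 + U)
r(H) = 3 (r(H) = 2 + 1² = 2 + 1 = 3)
p(q) = -2 + (3 + q)*(q + √2)/3 (p(q) = -2 + ((q + √(-2 + 4))*(q + 3))/3 = -2 + ((q + √2)*(3 + q))/3 = -2 + ((3 + q)*(q + √2))/3 = -2 + (3 + q)*(q + √2)/3)
(p(-3) - 75)*n(-2) = ((-2 - 3 + √2 + (⅓)*(-3)² + (⅓)*(-3)*√2) - 75)*(-2) = ((-2 - 3 + √2 + (⅓)*9 - √2) - 75)*(-2) = ((-2 - 3 + √2 + 3 - √2) - 75)*(-2) = (-2 - 75)*(-2) = -77*(-2) = 154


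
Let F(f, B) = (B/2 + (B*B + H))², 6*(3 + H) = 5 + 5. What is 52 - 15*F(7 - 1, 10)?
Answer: -483449/3 ≈ -1.6115e+5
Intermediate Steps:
H = -4/3 (H = -3 + (5 + 5)/6 = -3 + (⅙)*10 = -3 + 5/3 = -4/3 ≈ -1.3333)
F(f, B) = (-4/3 + B² + B/2)² (F(f, B) = (B/2 + (B*B - 4/3))² = (B*(½) + (B² - 4/3))² = (B/2 + (-4/3 + B²))² = (-4/3 + B² + B/2)²)
52 - 15*F(7 - 1, 10) = 52 - 5*(-8 + 3*10 + 6*10²)²/12 = 52 - 5*(-8 + 30 + 6*100)²/12 = 52 - 5*(-8 + 30 + 600)²/12 = 52 - 5*622²/12 = 52 - 5*386884/12 = 52 - 15*96721/9 = 52 - 483605/3 = -483449/3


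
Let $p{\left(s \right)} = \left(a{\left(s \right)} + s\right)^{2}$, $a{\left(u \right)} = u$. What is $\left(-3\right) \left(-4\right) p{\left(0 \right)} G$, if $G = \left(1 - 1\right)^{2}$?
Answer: $0$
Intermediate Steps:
$G = 0$ ($G = 0^{2} = 0$)
$p{\left(s \right)} = 4 s^{2}$ ($p{\left(s \right)} = \left(s + s\right)^{2} = \left(2 s\right)^{2} = 4 s^{2}$)
$\left(-3\right) \left(-4\right) p{\left(0 \right)} G = \left(-3\right) \left(-4\right) 4 \cdot 0^{2} \cdot 0 = 12 \cdot 4 \cdot 0 \cdot 0 = 12 \cdot 0 \cdot 0 = 0 \cdot 0 = 0$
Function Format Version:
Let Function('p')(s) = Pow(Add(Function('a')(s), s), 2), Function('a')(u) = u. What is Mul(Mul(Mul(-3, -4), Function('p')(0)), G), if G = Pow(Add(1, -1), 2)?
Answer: 0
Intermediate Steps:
G = 0 (G = Pow(0, 2) = 0)
Function('p')(s) = Mul(4, Pow(s, 2)) (Function('p')(s) = Pow(Add(s, s), 2) = Pow(Mul(2, s), 2) = Mul(4, Pow(s, 2)))
Mul(Mul(Mul(-3, -4), Function('p')(0)), G) = Mul(Mul(Mul(-3, -4), Mul(4, Pow(0, 2))), 0) = Mul(Mul(12, Mul(4, 0)), 0) = Mul(Mul(12, 0), 0) = Mul(0, 0) = 0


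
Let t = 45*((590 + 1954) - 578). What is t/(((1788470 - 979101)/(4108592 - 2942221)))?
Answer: 103188842370/809369 ≈ 1.2749e+5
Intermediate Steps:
t = 88470 (t = 45*(2544 - 578) = 45*1966 = 88470)
t/(((1788470 - 979101)/(4108592 - 2942221))) = 88470/(((1788470 - 979101)/(4108592 - 2942221))) = 88470/((809369/1166371)) = 88470/((809369*(1/1166371))) = 88470/(809369/1166371) = 88470*(1166371/809369) = 103188842370/809369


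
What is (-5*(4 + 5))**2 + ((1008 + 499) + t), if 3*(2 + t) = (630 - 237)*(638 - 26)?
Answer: 83702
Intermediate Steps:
t = 80170 (t = -2 + ((630 - 237)*(638 - 26))/3 = -2 + (393*612)/3 = -2 + (1/3)*240516 = -2 + 80172 = 80170)
(-5*(4 + 5))**2 + ((1008 + 499) + t) = (-5*(4 + 5))**2 + ((1008 + 499) + 80170) = (-5*9)**2 + (1507 + 80170) = (-45)**2 + 81677 = 2025 + 81677 = 83702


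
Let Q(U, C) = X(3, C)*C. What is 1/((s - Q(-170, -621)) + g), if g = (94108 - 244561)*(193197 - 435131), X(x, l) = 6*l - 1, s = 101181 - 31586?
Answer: 1/36397451230 ≈ 2.7474e-11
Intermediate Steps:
s = 69595
X(x, l) = -1 + 6*l
Q(U, C) = C*(-1 + 6*C) (Q(U, C) = (-1 + 6*C)*C = C*(-1 + 6*C))
g = 36399696102 (g = -150453*(-241934) = 36399696102)
1/((s - Q(-170, -621)) + g) = 1/((69595 - (-621)*(-1 + 6*(-621))) + 36399696102) = 1/((69595 - (-621)*(-1 - 3726)) + 36399696102) = 1/((69595 - (-621)*(-3727)) + 36399696102) = 1/((69595 - 1*2314467) + 36399696102) = 1/((69595 - 2314467) + 36399696102) = 1/(-2244872 + 36399696102) = 1/36397451230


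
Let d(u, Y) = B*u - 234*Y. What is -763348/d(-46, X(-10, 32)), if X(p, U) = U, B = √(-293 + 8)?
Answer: 476329152/4722767 - 8778502*I*√285/14168301 ≈ 100.86 - 10.46*I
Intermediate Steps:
B = I*√285 (B = √(-285) = I*√285 ≈ 16.882*I)
d(u, Y) = -234*Y + I*u*√285 (d(u, Y) = (I*√285)*u - 234*Y = I*u*√285 - 234*Y = -234*Y + I*u*√285)
-763348/d(-46, X(-10, 32)) = -763348/(-234*32 + I*(-46)*√285) = -763348/(-7488 - 46*I*√285)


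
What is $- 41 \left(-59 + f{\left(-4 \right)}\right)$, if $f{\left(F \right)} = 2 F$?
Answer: $2747$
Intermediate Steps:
$- 41 \left(-59 + f{\left(-4 \right)}\right) = - 41 \left(-59 + 2 \left(-4\right)\right) = - 41 \left(-59 - 8\right) = \left(-41\right) \left(-67\right) = 2747$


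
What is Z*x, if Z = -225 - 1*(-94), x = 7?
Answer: -917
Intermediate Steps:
Z = -131 (Z = -225 + 94 = -131)
Z*x = -131*7 = -917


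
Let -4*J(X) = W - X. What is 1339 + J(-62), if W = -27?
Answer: 5321/4 ≈ 1330.3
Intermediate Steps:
J(X) = 27/4 + X/4 (J(X) = -(-27 - X)/4 = 27/4 + X/4)
1339 + J(-62) = 1339 + (27/4 + (1/4)*(-62)) = 1339 + (27/4 - 31/2) = 1339 - 35/4 = 5321/4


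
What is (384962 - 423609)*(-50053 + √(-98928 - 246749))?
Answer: 1934398291 - 38647*I*√345677 ≈ 1.9344e+9 - 2.2722e+7*I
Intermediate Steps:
(384962 - 423609)*(-50053 + √(-98928 - 246749)) = -38647*(-50053 + √(-345677)) = -38647*(-50053 + I*√345677) = 1934398291 - 38647*I*√345677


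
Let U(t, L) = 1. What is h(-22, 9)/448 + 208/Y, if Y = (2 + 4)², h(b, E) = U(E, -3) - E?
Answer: 2903/504 ≈ 5.7599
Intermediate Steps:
h(b, E) = 1 - E
Y = 36 (Y = 6² = 36)
h(-22, 9)/448 + 208/Y = (1 - 1*9)/448 + 208/36 = (1 - 9)*(1/448) + 208*(1/36) = -8*1/448 + 52/9 = -1/56 + 52/9 = 2903/504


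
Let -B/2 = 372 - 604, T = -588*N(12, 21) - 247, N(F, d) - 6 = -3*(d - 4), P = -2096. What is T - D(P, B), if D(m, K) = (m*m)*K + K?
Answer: -2038426475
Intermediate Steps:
N(F, d) = 18 - 3*d (N(F, d) = 6 - 3*(d - 4) = 6 - 3*(-4 + d) = 6 + (12 - 3*d) = 18 - 3*d)
T = 26213 (T = -588*(18 - 3*21) - 247 = -588*(18 - 63) - 247 = -588*(-45) - 247 = 26460 - 247 = 26213)
B = 464 (B = -2*(372 - 604) = -2*(-232) = 464)
D(m, K) = K + K*m² (D(m, K) = m²*K + K = K*m² + K = K + K*m²)
T - D(P, B) = 26213 - 464*(1 + (-2096)²) = 26213 - 464*(1 + 4393216) = 26213 - 464*4393217 = 26213 - 1*2038452688 = 26213 - 2038452688 = -2038426475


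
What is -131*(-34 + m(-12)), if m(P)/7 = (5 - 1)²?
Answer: -10218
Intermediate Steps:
m(P) = 112 (m(P) = 7*(5 - 1)² = 7*4² = 7*16 = 112)
-131*(-34 + m(-12)) = -131*(-34 + 112) = -131*78 = -10218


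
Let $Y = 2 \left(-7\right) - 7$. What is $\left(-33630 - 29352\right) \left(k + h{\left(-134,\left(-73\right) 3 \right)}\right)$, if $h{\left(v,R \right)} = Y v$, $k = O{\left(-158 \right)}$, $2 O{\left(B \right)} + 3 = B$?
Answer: $-172161297$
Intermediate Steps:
$O{\left(B \right)} = - \frac{3}{2} + \frac{B}{2}$
$k = - \frac{161}{2}$ ($k = - \frac{3}{2} + \frac{1}{2} \left(-158\right) = - \frac{3}{2} - 79 = - \frac{161}{2} \approx -80.5$)
$Y = -21$ ($Y = -14 - 7 = -21$)
$h{\left(v,R \right)} = - 21 v$
$\left(-33630 - 29352\right) \left(k + h{\left(-134,\left(-73\right) 3 \right)}\right) = \left(-33630 - 29352\right) \left(- \frac{161}{2} - -2814\right) = - 62982 \left(- \frac{161}{2} + 2814\right) = \left(-62982\right) \frac{5467}{2} = -172161297$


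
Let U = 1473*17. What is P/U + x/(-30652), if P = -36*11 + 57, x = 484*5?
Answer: -5915854/63963061 ≈ -0.092489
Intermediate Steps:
U = 25041
x = 2420
P = -339 (P = -396 + 57 = -339)
P/U + x/(-30652) = -339/25041 + 2420/(-30652) = -339*1/25041 + 2420*(-1/30652) = -113/8347 - 605/7663 = -5915854/63963061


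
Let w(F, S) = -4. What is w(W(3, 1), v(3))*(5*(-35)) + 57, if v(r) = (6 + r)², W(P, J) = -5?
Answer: 757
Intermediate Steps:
w(W(3, 1), v(3))*(5*(-35)) + 57 = -20*(-35) + 57 = -4*(-175) + 57 = 700 + 57 = 757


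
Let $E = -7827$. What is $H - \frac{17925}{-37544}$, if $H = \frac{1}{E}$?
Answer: $\frac{140261431}{293856888} \approx 0.47731$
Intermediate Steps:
$H = - \frac{1}{7827}$ ($H = \frac{1}{-7827} = - \frac{1}{7827} \approx -0.00012776$)
$H - \frac{17925}{-37544} = - \frac{1}{7827} - \frac{17925}{-37544} = - \frac{1}{7827} - 17925 \left(- \frac{1}{37544}\right) = - \frac{1}{7827} - - \frac{17925}{37544} = - \frac{1}{7827} + \frac{17925}{37544} = \frac{140261431}{293856888}$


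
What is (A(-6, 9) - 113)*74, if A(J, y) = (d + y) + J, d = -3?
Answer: -8362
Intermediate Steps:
A(J, y) = -3 + J + y (A(J, y) = (-3 + y) + J = -3 + J + y)
(A(-6, 9) - 113)*74 = ((-3 - 6 + 9) - 113)*74 = (0 - 113)*74 = -113*74 = -8362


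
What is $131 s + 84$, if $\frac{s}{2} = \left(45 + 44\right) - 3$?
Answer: $22616$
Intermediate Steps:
$s = 172$ ($s = 2 \left(\left(45 + 44\right) - 3\right) = 2 \left(89 + \left(-10 + 7\right)\right) = 2 \left(89 - 3\right) = 2 \cdot 86 = 172$)
$131 s + 84 = 131 \cdot 172 + 84 = 22532 + 84 = 22616$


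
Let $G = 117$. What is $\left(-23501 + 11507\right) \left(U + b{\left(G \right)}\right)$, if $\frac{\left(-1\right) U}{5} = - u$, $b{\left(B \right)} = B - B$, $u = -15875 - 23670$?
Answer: $2371513650$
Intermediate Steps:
$u = -39545$ ($u = -15875 - 23670 = -39545$)
$b{\left(B \right)} = 0$
$U = -197725$ ($U = - 5 \left(\left(-1\right) \left(-39545\right)\right) = \left(-5\right) 39545 = -197725$)
$\left(-23501 + 11507\right) \left(U + b{\left(G \right)}\right) = \left(-23501 + 11507\right) \left(-197725 + 0\right) = \left(-11994\right) \left(-197725\right) = 2371513650$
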